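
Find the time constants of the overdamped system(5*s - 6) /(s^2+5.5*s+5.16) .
Overdamped: real poles at -1.2, -4.3. τ = -1/pole → τ₁ = 0.8333, τ₂ = 0.2326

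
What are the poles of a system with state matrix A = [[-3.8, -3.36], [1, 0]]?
Eigenvalues solve det(λI - A) = 0.
Characteristic polynomial: λ^2 + 3.8*λ + 3.36 = 0.
Factor: (λ + 1.4)(λ + 2.4) = 0.
Roots: -1.4, -2.4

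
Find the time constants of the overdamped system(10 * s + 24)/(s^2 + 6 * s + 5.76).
Overdamped: real poles at -1.2, -4.8. τ = -1/pole → τ₁ = 0.8333, τ₂ = 0.2083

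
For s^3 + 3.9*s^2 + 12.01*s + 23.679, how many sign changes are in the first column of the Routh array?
Routh array:
s^3: [1, 12.01]; s^2: [3.9, 23.679]; s^1: [5.93846]; s^0: [23.679]
First column: [1, 3.9, 5.93846, 23.679]. Sign changes = 0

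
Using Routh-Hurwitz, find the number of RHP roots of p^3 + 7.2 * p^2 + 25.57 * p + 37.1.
Routh array:
p^3: [1, 25.57]; p^2: [7.2, 37.1]; p^1: [20.4172]; p^0: [37.1]
First column: [1, 7.2, 20.4172, 37.1]. Sign changes = RHP roots = 0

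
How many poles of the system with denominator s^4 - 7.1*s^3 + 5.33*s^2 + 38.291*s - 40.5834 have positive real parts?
s^4 - 7.1*s^3 + 5.33*s^2 + 38.291*s - 40.5834 = (s - 3.9)(s + 2.2)(s - 4.3)(s - 1.1). Poles: -2.2, 1.1, 3.9, 4.3. RHP poles (Re>0): 3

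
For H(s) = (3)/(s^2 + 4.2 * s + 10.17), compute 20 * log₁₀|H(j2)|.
Substitute s = j*2: H(j2) = 0.170397 - 0.231982j.
|H(j2)| = sqrt(Re² + Im²) = 0.2878.
20*log₁₀(0.2878) = -10.82 dB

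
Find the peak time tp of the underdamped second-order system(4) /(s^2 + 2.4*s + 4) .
Standard form: ωn²/(s²+2ζωn·s+ωn²) → ωn = 2, ζ = 0.6.
ωd = ωn·√(1-ζ²) = 2·√(1-0.6²) = 1.6.
tp = π/ωd = π/1.6 = 1.963 s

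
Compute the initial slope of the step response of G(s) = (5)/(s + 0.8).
IVT: y'(0⁺) = lim_{s→∞} s²·Y(s) = lim_{s→∞} s·G(s).
deg(num) = 0, deg(den) = 1, relative degree = 1, so s·G(s) → (leading num)/(leading den) = 5/1 = 5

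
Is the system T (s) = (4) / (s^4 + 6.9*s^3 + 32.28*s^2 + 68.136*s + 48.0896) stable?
Denominator: s^4 + 6.9*s^3 + 32.28*s^2 + 68.136*s + 48.0896 = (s + 1.7)(s + 1.6)(s^2 + 3.6*s + 17.68). Poles: -1.6, -1.7, -1.8 + 3.8j, -1.8 - 3.8j. All Re(p)<0: Yes (stable)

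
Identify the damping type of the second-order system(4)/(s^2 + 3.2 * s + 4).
Standard form: ωn²/(s²+2ζωn·s+ωn²) gives ωn=2, ζ=0.8.
Underdamped (ζ = 0.8 < 1)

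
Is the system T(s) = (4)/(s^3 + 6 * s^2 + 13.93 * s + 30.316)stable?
Denominator: s^3 + 6*s^2 + 13.93*s + 30.316 = (s + 4.4)(s^2 + 1.6*s + 6.89). Poles: -0.8 + 2.5j, -0.8 - 2.5j, -4.4. All Re(p)<0: Yes (stable)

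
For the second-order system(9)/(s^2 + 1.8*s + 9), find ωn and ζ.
Standard form: ωn²/(s²+2ζωn·s+ωn²).
const=9=ωn² → ωn=3, s coeff=1.8=2ζωn → ζ=0.3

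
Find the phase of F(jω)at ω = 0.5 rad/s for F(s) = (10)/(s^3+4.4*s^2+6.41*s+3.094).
Substitute s = j*0.5: F(j0.5) = 1.48116 - 2.28785j.
∠F(j0.5) = atan2(Im, Re) = atan2(-2.28785, 1.48116) = -57.08°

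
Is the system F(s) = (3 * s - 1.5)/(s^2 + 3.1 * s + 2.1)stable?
Denominator: s^2 + 3.1*s + 2.1 = (s + 2.1)(s + 1). Poles: -1, -2.1. All Re(p)<0: Yes (stable)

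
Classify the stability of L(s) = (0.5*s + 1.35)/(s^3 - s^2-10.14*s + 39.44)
Denominator: s^3 - s^2 - 10.14*s + 39.44 = (s + 4)(s^2 - 5*s + 9.86). Poles: -4, 2.5 + 1.9j, 2.5 - 1.9j. Unstable (2 pole(s) in RHP)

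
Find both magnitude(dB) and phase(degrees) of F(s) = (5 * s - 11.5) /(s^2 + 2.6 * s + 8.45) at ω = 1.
Substitute s = j*1: F(j1) = -1.16724 + 1.0785j.
|F| = 20*log₁₀(sqrt(Re²+Im²)) = 4.02 dB.
∠F = atan2(Im, Re) = 137.26°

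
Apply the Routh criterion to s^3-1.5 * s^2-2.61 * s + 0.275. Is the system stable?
Routh array:
s^3: [1, -2.61]; s^2: [-1.5, 0.275]; s^1: [-2.42667]; s^0: [0.275]
First column: [1, -1.5, -2.42667, 0.275]. Sign changes = 2.
No, unstable (2 RHP root(s))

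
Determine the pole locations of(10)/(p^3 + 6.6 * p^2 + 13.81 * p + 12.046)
Set denominator = 0: p^3 + 6.6*p^2 + 13.81*p + 12.046 = (p + 3.8)(p^2 + 2.8*p + 3.17) = 0 → Poles: -1.4 + 1.1j, -1.4 - 1.1j, -3.8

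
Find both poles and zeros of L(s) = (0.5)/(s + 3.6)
Set denominator = 0: s + 3.6 = 0 → Poles: -3.6
Numerator is a nonzero constant (0.5) → Zeros: none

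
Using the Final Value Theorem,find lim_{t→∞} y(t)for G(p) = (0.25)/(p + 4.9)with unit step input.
FVT: lim_{t→∞} y(t) = lim_{p→0} p*Y(p) where Y(p) = G(p)/p.
= lim_{p→0} G(p) = G(0) = num(0)/den(0) = 0.25/4.9 = 0.05102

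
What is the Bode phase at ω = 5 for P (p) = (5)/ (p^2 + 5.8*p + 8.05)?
Substitute p = j*5: P(j5) = -0.0751128 - 0.128512j.
∠P(j5) = atan2(Im, Re) = atan2(-0.128512, -0.0751128) = -120.31°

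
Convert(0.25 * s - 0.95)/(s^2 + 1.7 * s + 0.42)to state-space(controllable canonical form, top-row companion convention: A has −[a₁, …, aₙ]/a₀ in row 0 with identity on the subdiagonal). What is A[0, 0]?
Reachable canonical form for den = s^2 + 1.7*s + 0.42: top row of A = -[a₁,a₂,...,aₙ]/a₀, ones on the subdiagonal, zeros elsewhere.
A = [[-1.7, -0.42], [1, 0]].
A[0,0] = -1.7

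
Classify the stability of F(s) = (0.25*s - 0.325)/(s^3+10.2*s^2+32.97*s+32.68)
Denominator: s^3 + 10.2*s^2 + 32.97*s + 32.68 = (s + 1.9)(s + 4)(s + 4.3). Poles: -1.9, -4, -4.3. Stable (all poles in LHP)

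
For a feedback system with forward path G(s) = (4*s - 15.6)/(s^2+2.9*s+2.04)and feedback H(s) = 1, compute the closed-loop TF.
Closed-loop T = G/(1+GH).
Numerator: G_num * H_den = 4*s - 15.6.
Denominator: G_den * H_den + G_num * H_num = (s^2 + 2.9*s + 2.04) + (4*s - 15.6) = s^2 + 6.9*s - 13.56.
T(s) = (4*s - 15.6)/(s^2 + 6.9*s - 13.56)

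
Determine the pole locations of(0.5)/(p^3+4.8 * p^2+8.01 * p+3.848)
Set denominator = 0: p^3 + 4.8*p^2 + 8.01*p + 3.848 = (p + 0.8)(p^2 + 4*p + 4.81) = 0 → Poles: -0.8, -2 + 0.9j, -2 - 0.9j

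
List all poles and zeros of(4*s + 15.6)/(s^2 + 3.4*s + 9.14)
Set denominator = 0: s^2 + 3.4*s + 9.14 = 0 → Poles: -1.7 + 2.5j, -1.7 - 2.5j
Set numerator = 0: 4*s + 15.6 = 0 → Zeros: -3.9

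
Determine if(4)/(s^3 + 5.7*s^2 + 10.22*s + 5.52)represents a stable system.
Denominator: s^3 + 5.7*s^2 + 10.22*s + 5.52 = (s + 2.4)(s + 1)(s + 2.3). Poles: -1, -2.3, -2.4. All Re(p)<0: Yes (stable)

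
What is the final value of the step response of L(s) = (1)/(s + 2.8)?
FVT: lim_{t→∞} y(t) = lim_{s→0} s*Y(s) where Y(s) = L(s)/s.
= lim_{s→0} L(s) = L(0) = num(0)/den(0) = 1/2.8 = 0.3571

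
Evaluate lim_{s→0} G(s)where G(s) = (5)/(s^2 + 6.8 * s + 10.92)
DC gain = G(0) = num(0)/den(0) = 5/10.92 = 0.4579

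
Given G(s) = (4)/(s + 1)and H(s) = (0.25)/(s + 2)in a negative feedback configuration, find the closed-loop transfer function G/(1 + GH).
Closed-loop T = G/(1+GH).
Numerator: G_num * H_den = 4*s + 8.
Denominator: G_den * H_den + G_num * H_num = (s^2 + 3*s + 2) + (1) = s^2 + 3*s + 3.
T(s) = (4*s + 8)/(s^2 + 3*s + 3)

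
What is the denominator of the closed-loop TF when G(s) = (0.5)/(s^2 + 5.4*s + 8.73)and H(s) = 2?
Characteristic poly = G_den * H_den + G_num * H_num = (s^2 + 5.4*s + 8.73) + (1) = s^2 + 5.4*s + 9.73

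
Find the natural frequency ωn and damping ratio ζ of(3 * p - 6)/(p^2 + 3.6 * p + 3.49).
Underdamped: complex pole -1.8 + 0.5j. ωn = |pole| = 1.868, ζ = -Re(pole)/ωn = 0.9635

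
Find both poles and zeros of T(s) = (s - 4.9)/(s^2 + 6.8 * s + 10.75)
Set denominator = 0: s^2 + 6.8*s + 10.75 = (s + 4.3)(s + 2.5) = 0 → Poles: -2.5, -4.3
Set numerator = 0: s - 4.9 = 0 → Zeros: 4.9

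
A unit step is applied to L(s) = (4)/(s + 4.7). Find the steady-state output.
FVT: lim_{t→∞} y(t) = lim_{s→0} s*Y(s) where Y(s) = L(s)/s.
= lim_{s→0} L(s) = L(0) = num(0)/den(0) = 4/4.7 = 0.8511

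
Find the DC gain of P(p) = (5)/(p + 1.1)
DC gain = P(0) = num(0)/den(0) = 5/1.1 = 4.545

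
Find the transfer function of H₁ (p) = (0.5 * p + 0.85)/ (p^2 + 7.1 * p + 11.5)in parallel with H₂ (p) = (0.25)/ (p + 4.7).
Parallel: H = H₁ + H₂ = (n₁·d₂ + n₂·d₁)/(d₁·d₂).
n₁·d₂ = 0.5*p^2 + 3.2*p + 3.995. n₂·d₁ = 0.25*p^2 + 1.775*p + 2.875. Sum = 0.75*p^2 + 4.975*p + 6.87. d₁·d₂ = p^3 + 11.8*p^2 + 44.87*p + 54.05.
H(p) = (0.75*p^2 + 4.975*p + 6.87)/(p^3 + 11.8*p^2 + 44.87*p + 54.05)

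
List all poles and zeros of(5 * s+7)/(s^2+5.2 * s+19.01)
Set denominator = 0: s^2 + 5.2*s + 19.01 = 0 → Poles: -2.6 + 3.5j, -2.6 - 3.5j
Set numerator = 0: 5*s + 7 = 0 → Zeros: -1.4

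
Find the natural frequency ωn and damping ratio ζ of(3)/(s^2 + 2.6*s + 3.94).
Underdamped: complex pole -1.3 + 1.5j. ωn = |pole| = 1.985, ζ = -Re(pole)/ωn = 0.6549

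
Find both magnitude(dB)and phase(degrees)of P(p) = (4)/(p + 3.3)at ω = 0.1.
Substitute p = j*0.1: P(j0.1) = 1.21101 - 0.0366972j.
|P| = 20*log₁₀(sqrt(Re²+Im²)) = 1.67 dB.
∠P = atan2(Im, Re) = -1.74°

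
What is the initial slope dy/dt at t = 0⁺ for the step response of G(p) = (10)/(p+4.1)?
IVT: y'(0⁺) = lim_{p→∞} p²·Y(p) = lim_{p→∞} p·G(p).
deg(num) = 0, deg(den) = 1, relative degree = 1, so p·G(p) → (leading num)/(leading den) = 10/1 = 10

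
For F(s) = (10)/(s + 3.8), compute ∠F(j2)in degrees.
Substitute s = j*2: F(j2) = 2.06074 - 1.0846j.
∠F(j2) = atan2(Im, Re) = atan2(-1.0846, 2.06074) = -27.76°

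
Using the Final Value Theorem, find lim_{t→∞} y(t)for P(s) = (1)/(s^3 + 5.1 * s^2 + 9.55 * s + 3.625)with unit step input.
FVT: lim_{t→∞} y(t) = lim_{s→0} s*Y(s) where Y(s) = P(s)/s.
= lim_{s→0} P(s) = P(0) = num(0)/den(0) = 1/3.625 = 0.2759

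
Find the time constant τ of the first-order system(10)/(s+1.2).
First-order system: τ = -1/pole. Pole = -1.2. τ = -1/(-1.2) = 0.8333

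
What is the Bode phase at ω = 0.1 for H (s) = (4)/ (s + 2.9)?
Substitute s = j*0.1: H(j0.1) = 1.37767 - 0.0475059j.
∠H(j0.1) = atan2(Im, Re) = atan2(-0.0475059, 1.37767) = -1.97°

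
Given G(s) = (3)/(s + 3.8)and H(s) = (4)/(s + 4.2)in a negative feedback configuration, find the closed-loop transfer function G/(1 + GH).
Closed-loop T = G/(1+GH).
Numerator: G_num * H_den = 3*s + 12.6.
Denominator: G_den * H_den + G_num * H_num = (s^2 + 8*s + 15.96) + (12) = s^2 + 8*s + 27.96.
T(s) = (3*s + 12.6)/(s^2 + 8*s + 27.96)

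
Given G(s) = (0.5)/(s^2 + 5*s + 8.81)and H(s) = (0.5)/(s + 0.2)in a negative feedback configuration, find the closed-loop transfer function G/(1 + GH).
Closed-loop T = G/(1+GH).
Numerator: G_num * H_den = 0.5*s + 0.1.
Denominator: G_den * H_den + G_num * H_num = (s^3 + 5.2*s^2 + 9.81*s + 1.762) + (0.25) = s^3 + 5.2*s^2 + 9.81*s + 2.012.
T(s) = (0.5*s + 0.1)/(s^3 + 5.2*s^2 + 9.81*s + 2.012)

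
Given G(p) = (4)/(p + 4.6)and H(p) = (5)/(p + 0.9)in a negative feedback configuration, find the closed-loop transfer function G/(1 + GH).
Closed-loop T = G/(1+GH).
Numerator: G_num * H_den = 4*p + 3.6.
Denominator: G_den * H_den + G_num * H_num = (p^2 + 5.5*p + 4.14) + (20) = p^2 + 5.5*p + 24.14.
T(p) = (4*p + 3.6)/(p^2 + 5.5*p + 24.14)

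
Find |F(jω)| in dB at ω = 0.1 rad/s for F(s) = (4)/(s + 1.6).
Substitute s = j*0.1: F(j0.1) = 2.49027 - 0.155642j.
|F(j0.1)| = sqrt(Re² + Im²) = 2.495.
20*log₁₀(2.495) = 7.94 dB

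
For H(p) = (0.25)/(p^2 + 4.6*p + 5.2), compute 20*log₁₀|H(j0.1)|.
Substitute p = j*0.1: H(j0.1) = 0.0477941 - 0.00423609j.
|H(j0.1)| = sqrt(Re² + Im²) = 0.04798.
20*log₁₀(0.04798) = -26.38 dB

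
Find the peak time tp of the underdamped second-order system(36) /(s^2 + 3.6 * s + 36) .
Standard form: ωn²/(s²+2ζωn·s+ωn²) → ωn = 6, ζ = 0.3.
ωd = ωn·√(1-ζ²) = 6·√(1-0.3²) = 5.724.
tp = π/ωd = π/5.724 = 0.5489 s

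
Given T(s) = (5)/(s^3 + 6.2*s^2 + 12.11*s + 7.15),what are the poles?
Set denominator = 0: s^3 + 6.2*s^2 + 12.11*s + 7.15 = (s + 2.6)(s + 1.1)(s + 2.5) = 0 → Poles: -1.1, -2.5, -2.6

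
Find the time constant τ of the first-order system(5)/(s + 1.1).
First-order system: τ = -1/pole. Pole = -1.1. τ = -1/(-1.1) = 0.9091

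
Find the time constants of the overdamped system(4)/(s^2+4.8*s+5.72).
Overdamped: real poles at -2.6, -2.2. τ = -1/pole → τ₁ = 0.3846, τ₂ = 0.4545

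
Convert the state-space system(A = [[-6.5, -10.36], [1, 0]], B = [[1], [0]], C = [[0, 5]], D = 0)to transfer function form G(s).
G(s) = C(sI - A)⁻¹B + D.
Characteristic polynomial det(sI - A) = s^2 + 6.5*s + 10.36.
Numerator from C·adj(sI-A)·B + D·det(sI-A) = 5.
G(s) = (5)/(s^2 + 6.5*s + 10.36)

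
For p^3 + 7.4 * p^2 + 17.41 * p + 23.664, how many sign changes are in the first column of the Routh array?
Routh array:
p^3: [1, 17.41]; p^2: [7.4, 23.664]; p^1: [14.2122]; p^0: [23.664]
First column: [1, 7.4, 14.2122, 23.664]. Sign changes = 0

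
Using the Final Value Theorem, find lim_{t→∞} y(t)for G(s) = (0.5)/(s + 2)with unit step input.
FVT: lim_{t→∞} y(t) = lim_{s→0} s*Y(s) where Y(s) = G(s)/s.
= lim_{s→0} G(s) = G(0) = num(0)/den(0) = 0.5/2 = 0.25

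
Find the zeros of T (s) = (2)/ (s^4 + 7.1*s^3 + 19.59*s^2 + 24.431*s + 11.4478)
Numerator is a nonzero constant (2) → Zeros: none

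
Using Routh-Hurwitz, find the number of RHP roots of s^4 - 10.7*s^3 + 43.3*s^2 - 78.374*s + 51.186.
Routh array:
s^4: [1, 43.3, 51.186]; s^3: [-10.7, -78.374]; s^2: [35.9753, 51.186]; s^1: [-63.1499]; s^0: [51.186]
First column: [1, -10.7, 35.9753, -63.1499, 51.186]. Sign changes = RHP roots = 4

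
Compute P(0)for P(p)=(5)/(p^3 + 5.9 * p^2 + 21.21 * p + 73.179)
DC gain = P(0) = num(0)/den(0) = 5/73.179 = 0.06833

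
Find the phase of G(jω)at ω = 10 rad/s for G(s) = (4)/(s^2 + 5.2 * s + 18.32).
Substitute s = j*10: G(j10) = -0.0348478 - 0.0221852j.
∠G(j10) = atan2(Im, Re) = atan2(-0.0221852, -0.0348478) = -147.52°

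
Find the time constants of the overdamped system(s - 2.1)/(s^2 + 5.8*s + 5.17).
Overdamped: real poles at -1.1, -4.7. τ = -1/pole → τ₁ = 0.9091, τ₂ = 0.2128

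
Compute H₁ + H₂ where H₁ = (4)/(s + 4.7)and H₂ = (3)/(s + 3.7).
Parallel: H = H₁ + H₂ = (n₁·d₂ + n₂·d₁)/(d₁·d₂).
n₁·d₂ = 4*s + 14.8. n₂·d₁ = 3*s + 14.1. Sum = 7*s + 28.9. d₁·d₂ = s^2 + 8.4*s + 17.39.
H(s) = (7*s + 28.9)/(s^2 + 8.4*s + 17.39)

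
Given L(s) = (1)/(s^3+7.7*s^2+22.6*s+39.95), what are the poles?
Set denominator = 0: s^3 + 7.7*s^2 + 22.6*s + 39.95 = (s + 4.7)(s^2 + 3*s + 8.5) = 0 → Poles: -1.5 + 2.5j, -1.5 - 2.5j, -4.7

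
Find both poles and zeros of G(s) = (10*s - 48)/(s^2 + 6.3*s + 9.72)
Set denominator = 0: s^2 + 6.3*s + 9.72 = (s + 2.7)(s + 3.6) = 0 → Poles: -2.7, -3.6
Set numerator = 0: 10*s - 48 = 0 → Zeros: 4.8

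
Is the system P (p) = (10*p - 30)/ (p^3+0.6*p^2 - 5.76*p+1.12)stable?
Denominator: p^3 + 0.6*p^2 - 5.76*p + 1.12 = (p - 2)(p - 0.2)(p + 2.8). Poles: -2.8, 0.2, 2. All Re(p)<0: No (unstable)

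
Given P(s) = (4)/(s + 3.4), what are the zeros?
Numerator is a nonzero constant (4) → Zeros: none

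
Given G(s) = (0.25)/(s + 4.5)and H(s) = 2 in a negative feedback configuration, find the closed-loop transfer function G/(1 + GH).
Closed-loop T = G/(1+GH).
Numerator: G_num * H_den = 0.25.
Denominator: G_den * H_den + G_num * H_num = (s + 4.5) + (0.5) = s + 5.
T(s) = (0.25)/(s + 5)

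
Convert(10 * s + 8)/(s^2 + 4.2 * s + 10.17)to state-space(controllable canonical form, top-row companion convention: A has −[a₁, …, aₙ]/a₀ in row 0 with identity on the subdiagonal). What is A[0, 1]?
Reachable canonical form for den = s^2 + 4.2*s + 10.17: top row of A = -[a₁,a₂,...,aₙ]/a₀, ones on the subdiagonal, zeros elsewhere.
A = [[-4.2, -10.17], [1, 0]].
A[0,1] = -10.17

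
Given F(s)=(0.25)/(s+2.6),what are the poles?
Set denominator = 0: s + 2.6 = 0 → Poles: -2.6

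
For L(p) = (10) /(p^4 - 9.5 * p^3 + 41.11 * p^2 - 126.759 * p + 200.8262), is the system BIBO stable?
Denominator: p^4 - 9.5*p^3 + 41.11*p^2 - 126.759*p + 200.8262 = (p - 3.8)(p - 4.1)(p^2 - 1.6*p + 12.89). Poles: 0.8 + 3.5j, 0.8 - 3.5j, 3.8, 4.1. All Re(p)<0: No (unstable)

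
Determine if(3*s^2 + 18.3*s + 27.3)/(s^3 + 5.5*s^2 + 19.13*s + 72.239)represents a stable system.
Denominator: s^3 + 5.5*s^2 + 19.13*s + 72.239 = (s + 4.7)(s^2 + 0.8*s + 15.37). Poles: -0.4 + 3.9j, -0.4 - 3.9j, -4.7. All Re(p)<0: Yes (stable)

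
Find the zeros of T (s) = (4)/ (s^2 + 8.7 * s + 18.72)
Numerator is a nonzero constant (4) → Zeros: none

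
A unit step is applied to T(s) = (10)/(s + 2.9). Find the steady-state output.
FVT: lim_{t→∞} y(t) = lim_{s→0} s*Y(s) where Y(s) = T(s)/s.
= lim_{s→0} T(s) = T(0) = num(0)/den(0) = 10/2.9 = 3.448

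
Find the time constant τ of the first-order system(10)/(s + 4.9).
First-order system: τ = -1/pole. Pole = -4.9. τ = -1/(-4.9) = 0.2041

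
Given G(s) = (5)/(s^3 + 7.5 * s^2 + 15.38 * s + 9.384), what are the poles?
Set denominator = 0: s^3 + 7.5*s^2 + 15.38*s + 9.384 = (s + 1.7)(s + 1.2)(s + 4.6) = 0 → Poles: -1.2, -1.7, -4.6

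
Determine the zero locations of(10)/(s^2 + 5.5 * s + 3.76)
Numerator is a nonzero constant (10) → Zeros: none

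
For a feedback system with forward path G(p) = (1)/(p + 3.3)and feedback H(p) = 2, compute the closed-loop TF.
Closed-loop T = G/(1+GH).
Numerator: G_num * H_den = 1.
Denominator: G_den * H_den + G_num * H_num = (p + 3.3) + (2) = p + 5.3.
T(p) = (1)/(p + 5.3)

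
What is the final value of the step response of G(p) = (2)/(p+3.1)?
FVT: lim_{t→∞} y(t) = lim_{p→0} p*Y(p) where Y(p) = G(p)/p.
= lim_{p→0} G(p) = G(0) = num(0)/den(0) = 2/3.1 = 0.6452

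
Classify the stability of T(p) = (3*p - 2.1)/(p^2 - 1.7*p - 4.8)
Denominator: p^2 - 1.7*p - 4.8 = (p - 3.2)(p + 1.5). Poles: -1.5, 3.2. Unstable (1 pole(s) in RHP)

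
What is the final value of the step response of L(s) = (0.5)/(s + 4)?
FVT: lim_{t→∞} y(t) = lim_{s→0} s*Y(s) where Y(s) = L(s)/s.
= lim_{s→0} L(s) = L(0) = num(0)/den(0) = 0.5/4 = 0.125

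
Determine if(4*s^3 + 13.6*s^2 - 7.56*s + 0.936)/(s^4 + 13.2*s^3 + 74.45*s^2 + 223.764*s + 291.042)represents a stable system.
Denominator: s^4 + 13.2*s^3 + 74.45*s^2 + 223.764*s + 291.042 = (s + 4.6)(s + 3.8)(s^2 + 4.8*s + 16.65). Poles: -2.4 + 3.3j, -2.4 - 3.3j, -3.8, -4.6. All Re(p)<0: Yes (stable)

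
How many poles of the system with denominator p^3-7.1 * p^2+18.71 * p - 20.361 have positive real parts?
p^3 - 7.1*p^2 + 18.71*p - 20.361 = (p - 3.3)(p^2 - 3.8*p + 6.17). Poles: 1.9 + 1.6j, 1.9 - 1.6j, 3.3. RHP poles (Re>0): 3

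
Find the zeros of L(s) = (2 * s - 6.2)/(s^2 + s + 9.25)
Set numerator = 0: 2*s - 6.2 = 0 → Zeros: 3.1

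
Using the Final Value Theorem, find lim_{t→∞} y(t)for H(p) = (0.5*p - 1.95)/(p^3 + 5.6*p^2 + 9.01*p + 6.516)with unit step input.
FVT: lim_{t→∞} y(t) = lim_{p→0} p*Y(p) where Y(p) = H(p)/p.
= lim_{p→0} H(p) = H(0) = num(0)/den(0) = -1.95/6.516 = -0.2993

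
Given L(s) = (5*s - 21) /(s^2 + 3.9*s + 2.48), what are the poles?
Set denominator = 0: s^2 + 3.9*s + 2.48 = (s + 0.8)(s + 3.1) = 0 → Poles: -0.8, -3.1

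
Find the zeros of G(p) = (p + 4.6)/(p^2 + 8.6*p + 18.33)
Set numerator = 0: p + 4.6 = 0 → Zeros: -4.6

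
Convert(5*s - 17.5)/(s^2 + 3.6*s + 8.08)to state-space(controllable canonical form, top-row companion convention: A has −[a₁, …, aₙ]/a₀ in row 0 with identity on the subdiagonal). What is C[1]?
Reachable canonical form: C = numerator coefficients (right-aligned, zero-padded to length n).
num = 5*s - 17.5, C = [[5, -17.5]].
C[1] = -17.5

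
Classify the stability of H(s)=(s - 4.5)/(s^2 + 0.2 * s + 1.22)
Denominator: s^2 + 0.2*s + 1.22. Poles: -0.1 + 1.1j, -0.1 - 1.1j. Stable (all poles in LHP)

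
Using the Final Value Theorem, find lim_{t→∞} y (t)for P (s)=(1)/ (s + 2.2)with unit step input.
FVT: lim_{t→∞} y(t) = lim_{s→0} s*Y(s) where Y(s) = P(s)/s.
= lim_{s→0} P(s) = P(0) = num(0)/den(0) = 1/2.2 = 0.4545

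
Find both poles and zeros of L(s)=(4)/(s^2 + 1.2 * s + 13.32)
Set denominator = 0: s^2 + 1.2*s + 13.32 = 0 → Poles: -0.6 + 3.6j, -0.6 - 3.6j
Numerator is a nonzero constant (4) → Zeros: none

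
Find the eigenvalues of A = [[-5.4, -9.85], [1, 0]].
Eigenvalues solve det(λI - A) = 0.
Characteristic polynomial: λ^2 + 5.4*λ + 9.85 = 0.
Roots: -2.7 + 1.6j, -2.7 - 1.6j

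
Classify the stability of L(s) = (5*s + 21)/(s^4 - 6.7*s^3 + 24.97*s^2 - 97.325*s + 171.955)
Denominator: s^4 - 6.7*s^3 + 24.97*s^2 - 97.325*s + 171.955 = (s - 3.4)(s - 3.5)(s^2 + 0.2*s + 14.45). Poles: -0.1 + 3.8j, -0.1 - 3.8j, 3.4, 3.5. Unstable (2 pole(s) in RHP)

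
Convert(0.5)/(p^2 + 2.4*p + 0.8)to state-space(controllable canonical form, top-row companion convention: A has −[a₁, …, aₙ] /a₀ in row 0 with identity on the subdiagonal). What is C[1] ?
Reachable canonical form: C = numerator coefficients (right-aligned, zero-padded to length n).
num = 0.5, C = [[0, 0.5]].
C[1] = 0.5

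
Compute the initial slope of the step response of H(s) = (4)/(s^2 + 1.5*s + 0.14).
IVT: y'(0⁺) = lim_{s→∞} s²·Y(s) = lim_{s→∞} s·H(s).
deg(num) = 0, deg(den) = 2, relative degree = 2 ≥ 2, so s·H(s) → 0. Initial slope = 0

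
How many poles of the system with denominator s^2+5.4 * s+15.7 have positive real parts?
Poles: -2.7 + 2.9j, -2.7 - 2.9j. RHP poles (Re>0): 0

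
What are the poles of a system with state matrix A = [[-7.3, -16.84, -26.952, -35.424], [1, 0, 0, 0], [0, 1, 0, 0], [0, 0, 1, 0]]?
Eigenvalues solve det(λI - A) = 0.
Characteristic polynomial: λ^4 + 7.3*λ^3 + 16.84*λ^2 + 26.952*λ + 35.424 = 0.
Factor: (λ + 4.5)(λ + 2.4)(λ^2 + 0.4*λ + 3.28) = 0.
Roots: -0.2 + 1.8j, -0.2 - 1.8j, -2.4, -4.5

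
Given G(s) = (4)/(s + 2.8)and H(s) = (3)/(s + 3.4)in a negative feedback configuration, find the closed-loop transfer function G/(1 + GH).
Closed-loop T = G/(1+GH).
Numerator: G_num * H_den = 4*s + 13.6.
Denominator: G_den * H_den + G_num * H_num = (s^2 + 6.2*s + 9.52) + (12) = s^2 + 6.2*s + 21.52.
T(s) = (4*s + 13.6)/(s^2 + 6.2*s + 21.52)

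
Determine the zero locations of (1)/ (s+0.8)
Numerator is a nonzero constant (1) → Zeros: none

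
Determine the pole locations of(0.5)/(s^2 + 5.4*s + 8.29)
Set denominator = 0: s^2 + 5.4*s + 8.29 = 0 → Poles: -2.7 + 1j, -2.7 - 1j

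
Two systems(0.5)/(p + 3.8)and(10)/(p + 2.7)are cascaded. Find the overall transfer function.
Series: H = H₁ · H₂ = (n₁·n₂)/(d₁·d₂).
Num: n₁·n₂ = 5. Den: d₁·d₂ = p^2 + 6.5*p + 10.26.
H(p) = (5)/(p^2 + 6.5*p + 10.26)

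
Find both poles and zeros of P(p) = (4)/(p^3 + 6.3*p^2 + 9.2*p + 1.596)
Set denominator = 0: p^3 + 6.3*p^2 + 9.2*p + 1.596 = (p + 0.2)(p + 1.9)(p + 4.2) = 0 → Poles: -0.2, -1.9, -4.2
Numerator is a nonzero constant (4) → Zeros: none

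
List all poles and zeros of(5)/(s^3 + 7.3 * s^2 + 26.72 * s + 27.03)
Set denominator = 0: s^3 + 7.3*s^2 + 26.72*s + 27.03 = (s + 1.5)(s^2 + 5.8*s + 18.02) = 0 → Poles: -1.5, -2.9 + 3.1j, -2.9 - 3.1j
Numerator is a nonzero constant (5) → Zeros: none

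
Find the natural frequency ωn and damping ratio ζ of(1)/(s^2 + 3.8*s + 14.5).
Underdamped: complex pole -1.9 + 3.3j. ωn = |pole| = 3.808, ζ = -Re(pole)/ωn = 0.499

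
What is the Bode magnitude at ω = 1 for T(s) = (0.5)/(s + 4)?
Substitute s = j*1: T(j1) = 0.117647 - 0.0294118j.
|T(j1)| = sqrt(Re² + Im²) = 0.1213.
20*log₁₀(0.1213) = -18.33 dB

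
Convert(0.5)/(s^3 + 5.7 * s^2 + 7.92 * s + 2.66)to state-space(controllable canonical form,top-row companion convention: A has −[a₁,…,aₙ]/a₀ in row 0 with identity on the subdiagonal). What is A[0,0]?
Reachable canonical form for den = s^3 + 5.7*s^2 + 7.92*s + 2.66: top row of A = -[a₁,a₂,...,aₙ]/a₀, ones on the subdiagonal, zeros elsewhere.
A = [[-5.7, -7.92, -2.66], [1, 0, 0], [0, 1, 0]].
A[0,0] = -5.7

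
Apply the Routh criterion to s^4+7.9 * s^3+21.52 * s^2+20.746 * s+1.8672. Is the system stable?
Routh array:
s^4: [1, 21.52, 1.8672]; s^3: [7.9, 20.746]; s^2: [18.8939, 1.8672]; s^1: [19.9653]; s^0: [1.8672]
First column: [1, 7.9, 18.8939, 19.9653, 1.8672]. Sign changes = 0.
Yes, stable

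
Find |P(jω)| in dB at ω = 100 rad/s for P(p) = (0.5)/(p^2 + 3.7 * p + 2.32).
Substitute p = j*100: P(j100) = -4.99432e-05 - 1.84833e-06j.
|P(j100)| = sqrt(Re² + Im²) = 4.998e-05.
20*log₁₀(4.998e-05) = -86.02 dB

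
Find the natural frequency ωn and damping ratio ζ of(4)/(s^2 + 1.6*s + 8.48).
Underdamped: complex pole -0.8 + 2.8j. ωn = |pole| = 2.912, ζ = -Re(pole)/ωn = 0.2747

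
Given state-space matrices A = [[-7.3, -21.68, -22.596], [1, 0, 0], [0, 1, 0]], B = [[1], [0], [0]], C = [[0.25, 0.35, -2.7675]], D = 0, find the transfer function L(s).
L(s) = C(sI - A)⁻¹B + D.
Characteristic polynomial det(sI - A) = s^3 + 7.3*s^2 + 21.68*s + 22.596.
Numerator from C·adj(sI-A)·B + D·det(sI-A) = 0.25*s^2 + 0.35*s - 2.7675.
L(s) = (0.25*s^2 + 0.35*s - 2.7675)/(s^3 + 7.3*s^2 + 21.68*s + 22.596)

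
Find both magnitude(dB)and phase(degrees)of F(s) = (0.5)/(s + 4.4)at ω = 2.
Substitute s = j*2: F(j2) = 0.0941781 - 0.0428082j.
|F| = 20*log₁₀(sqrt(Re²+Im²)) = -19.71 dB.
∠F = atan2(Im, Re) = -24.44°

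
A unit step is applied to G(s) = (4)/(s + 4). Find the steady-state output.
FVT: lim_{t→∞} y(t) = lim_{s→0} s*Y(s) where Y(s) = G(s)/s.
= lim_{s→0} G(s) = G(0) = num(0)/den(0) = 4/4 = 1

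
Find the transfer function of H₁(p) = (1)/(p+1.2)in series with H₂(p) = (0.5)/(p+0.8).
Series: H = H₁ · H₂ = (n₁·n₂)/(d₁·d₂).
Num: n₁·n₂ = 0.5. Den: d₁·d₂ = p^2 + 2*p + 0.96.
H(p) = (0.5)/(p^2 + 2*p + 0.96)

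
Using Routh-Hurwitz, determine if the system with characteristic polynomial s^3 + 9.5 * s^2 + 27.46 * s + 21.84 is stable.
Routh array:
s^3: [1, 27.46]; s^2: [9.5, 21.84]; s^1: [25.1611]; s^0: [21.84]
First column: [1, 9.5, 25.1611, 21.84]. Sign changes = 0.
Yes, stable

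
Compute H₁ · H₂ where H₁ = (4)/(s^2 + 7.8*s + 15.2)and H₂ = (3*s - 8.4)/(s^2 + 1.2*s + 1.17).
Series: H = H₁ · H₂ = (n₁·n₂)/(d₁·d₂).
Num: n₁·n₂ = 12*s - 33.6. Den: d₁·d₂ = s^4 + 9*s^3 + 25.73*s^2 + 27.366*s + 17.784.
H(s) = (12*s - 33.6)/(s^4 + 9*s^3 + 25.73*s^2 + 27.366*s + 17.784)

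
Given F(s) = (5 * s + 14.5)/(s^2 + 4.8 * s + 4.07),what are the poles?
Set denominator = 0: s^2 + 4.8*s + 4.07 = (s + 3.7)(s + 1.1) = 0 → Poles: -1.1, -3.7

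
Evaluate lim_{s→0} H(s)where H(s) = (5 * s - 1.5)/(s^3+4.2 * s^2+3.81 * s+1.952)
DC gain = H(0) = num(0)/den(0) = -1.5/1.952 = -0.7684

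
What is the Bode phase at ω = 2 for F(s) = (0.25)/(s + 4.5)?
Substitute s = j*2: F(j2) = 0.0463918 - 0.0206186j.
∠F(j2) = atan2(Im, Re) = atan2(-0.0206186, 0.0463918) = -23.96°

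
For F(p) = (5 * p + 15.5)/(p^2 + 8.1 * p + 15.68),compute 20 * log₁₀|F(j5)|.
Substitute p = j*5: F(j5) = 0.502596 - 0.498375j.
|F(j5)| = sqrt(Re² + Im²) = 0.7078.
20*log₁₀(0.7078) = -3.00 dB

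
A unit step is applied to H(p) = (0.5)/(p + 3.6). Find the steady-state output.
FVT: lim_{t→∞} y(t) = lim_{p→0} p*Y(p) where Y(p) = H(p)/p.
= lim_{p→0} H(p) = H(0) = num(0)/den(0) = 0.5/3.6 = 0.1389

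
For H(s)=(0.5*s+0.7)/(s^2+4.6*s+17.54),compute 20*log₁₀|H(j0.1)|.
Substitute s = j*0.1: H(j0.1) = 0.0399789 + 0.00180318j.
|H(j0.1)| = sqrt(Re² + Im²) = 0.04002.
20*log₁₀(0.04002) = -27.95 dB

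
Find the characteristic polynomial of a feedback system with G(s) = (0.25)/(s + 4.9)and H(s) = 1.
Characteristic poly = G_den * H_den + G_num * H_num = (s + 4.9) + (0.25) = s + 5.15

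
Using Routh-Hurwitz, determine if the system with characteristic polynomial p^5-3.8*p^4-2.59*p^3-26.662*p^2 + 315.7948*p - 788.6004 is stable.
Routh array:
p^5: [1, -2.59, 315.7948]; p^4: [-3.8, -26.662, -788.6004]; p^3: [-9.60632, 108.268]; p^2: [-69.4901, -788.6004]; p^1: [217.285]; p^0: [-788.6004]
First column: [1, -3.8, -9.60632, -69.4901, 217.285, -788.6004]. Sign changes = 3.
No, unstable (3 RHP root(s))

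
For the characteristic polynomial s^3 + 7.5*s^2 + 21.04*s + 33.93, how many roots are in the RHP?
s^3 + 7.5*s^2 + 21.04*s + 33.93 = (s + 4.5)(s^2 + 3*s + 7.54). Poles: -1.5 + 2.3j, -1.5 - 2.3j, -4.5. RHP poles (Re>0): 0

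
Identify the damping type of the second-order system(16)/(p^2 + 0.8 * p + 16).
Standard form: ωn²/(p²+2ζωn·p+ωn²) gives ωn=4, ζ=0.1.
Underdamped (ζ = 0.1 < 1)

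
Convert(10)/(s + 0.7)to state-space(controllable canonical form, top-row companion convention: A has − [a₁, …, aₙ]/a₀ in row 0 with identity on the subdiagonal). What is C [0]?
Reachable canonical form: C = numerator coefficients (right-aligned, zero-padded to length n).
num = 10, C = [[10]].
C[0] = 10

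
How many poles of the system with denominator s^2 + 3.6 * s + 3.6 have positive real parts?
Poles: -1.8 + 0.6j, -1.8 - 0.6j. RHP poles (Re>0): 0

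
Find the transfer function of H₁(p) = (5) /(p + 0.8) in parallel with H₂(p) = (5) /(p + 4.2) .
Parallel: H = H₁ + H₂ = (n₁·d₂ + n₂·d₁)/(d₁·d₂).
n₁·d₂ = 5*p + 21. n₂·d₁ = 5*p + 4. Sum = 10*p + 25. d₁·d₂ = p^2 + 5*p + 3.36.
H(p) = (10*p + 25)/(p^2 + 5*p + 3.36)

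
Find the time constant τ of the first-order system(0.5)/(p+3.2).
First-order system: τ = -1/pole. Pole = -3.2. τ = -1/(-3.2) = 0.3125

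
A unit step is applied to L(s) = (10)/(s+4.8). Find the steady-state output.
FVT: lim_{t→∞} y(t) = lim_{s→0} s*Y(s) where Y(s) = L(s)/s.
= lim_{s→0} L(s) = L(0) = num(0)/den(0) = 10/4.8 = 2.083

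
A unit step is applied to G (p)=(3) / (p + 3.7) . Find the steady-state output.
FVT: lim_{t→∞} y(t) = lim_{p→0} p*Y(p) where Y(p) = G(p)/p.
= lim_{p→0} G(p) = G(0) = num(0)/den(0) = 3/3.7 = 0.8108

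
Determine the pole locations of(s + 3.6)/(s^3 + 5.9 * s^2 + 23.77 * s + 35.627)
Set denominator = 0: s^3 + 5.9*s^2 + 23.77*s + 35.627 = (s + 2.3)(s^2 + 3.6*s + 15.49) = 0 → Poles: -1.8 + 3.5j, -1.8 - 3.5j, -2.3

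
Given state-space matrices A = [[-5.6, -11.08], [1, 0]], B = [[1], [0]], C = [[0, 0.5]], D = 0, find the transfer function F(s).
F(s) = C(sI - A)⁻¹B + D.
Characteristic polynomial det(sI - A) = s^2 + 5.6*s + 11.08.
Numerator from C·adj(sI-A)·B + D·det(sI-A) = 0.5.
F(s) = (0.5)/(s^2 + 5.6*s + 11.08)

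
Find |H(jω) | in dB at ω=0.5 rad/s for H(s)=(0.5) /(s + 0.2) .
Substitute s = j*0.5: H(j0.5) = 0.344828 - 0.862069j.
|H(j0.5)| = sqrt(Re² + Im²) = 0.9285.
20*log₁₀(0.9285) = -0.64 dB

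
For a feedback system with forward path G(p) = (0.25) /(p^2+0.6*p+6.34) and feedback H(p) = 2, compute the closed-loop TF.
Closed-loop T = G/(1+GH).
Numerator: G_num * H_den = 0.25.
Denominator: G_den * H_den + G_num * H_num = (p^2 + 0.6*p + 6.34) + (0.5) = p^2 + 0.6*p + 6.84.
T(p) = (0.25)/(p^2 + 0.6*p + 6.84)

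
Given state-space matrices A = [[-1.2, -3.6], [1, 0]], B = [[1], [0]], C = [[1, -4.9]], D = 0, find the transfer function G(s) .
G(s) = C(sI - A)⁻¹B + D.
Characteristic polynomial det(sI - A) = s^2 + 1.2*s + 3.6.
Numerator from C·adj(sI-A)·B + D·det(sI-A) = s - 4.9.
G(s) = (s - 4.9)/(s^2 + 1.2*s + 3.6)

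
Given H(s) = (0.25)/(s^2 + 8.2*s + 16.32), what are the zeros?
Numerator is a nonzero constant (0.25) → Zeros: none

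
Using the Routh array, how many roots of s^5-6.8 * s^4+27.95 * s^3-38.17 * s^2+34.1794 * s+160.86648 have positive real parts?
Routh array:
s^5: [1, 27.95, 34.1794]; s^4: [-6.8, -38.17, 160.86648]; s^3: [22.3368, 57.8362]; s^2: [-20.5629, 160.86648]; s^1: [232.58]; s^0: [160.86648]
First column: [1, -6.8, 22.3368, -20.5629, 232.58, 160.86648]. Sign changes = RHP roots = 4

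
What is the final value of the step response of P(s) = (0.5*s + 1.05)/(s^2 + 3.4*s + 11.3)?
FVT: lim_{t→∞} y(t) = lim_{s→0} s*Y(s) where Y(s) = P(s)/s.
= lim_{s→0} P(s) = P(0) = num(0)/den(0) = 1.05/11.3 = 0.09292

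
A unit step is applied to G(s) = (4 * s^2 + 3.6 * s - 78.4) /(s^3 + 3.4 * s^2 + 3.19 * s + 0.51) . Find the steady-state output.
FVT: lim_{t→∞} y(t) = lim_{s→0} s*Y(s) where Y(s) = G(s)/s.
= lim_{s→0} G(s) = G(0) = num(0)/den(0) = -78.4/0.51 = -153.7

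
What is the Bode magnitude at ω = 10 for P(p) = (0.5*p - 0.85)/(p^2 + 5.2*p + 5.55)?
Substitute p = j*10: P(j10) = 0.0292721 - 0.0368221j.
|P(j10)| = sqrt(Re² + Im²) = 0.04704.
20*log₁₀(0.04704) = -26.55 dB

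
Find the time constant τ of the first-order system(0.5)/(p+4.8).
First-order system: τ = -1/pole. Pole = -4.8. τ = -1/(-4.8) = 0.2083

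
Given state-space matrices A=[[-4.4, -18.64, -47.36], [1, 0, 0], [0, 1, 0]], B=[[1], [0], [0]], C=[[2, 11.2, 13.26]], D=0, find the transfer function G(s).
G(s) = C(sI - A)⁻¹B + D.
Characteristic polynomial det(sI - A) = s^3 + 4.4*s^2 + 18.64*s + 47.36.
Numerator from C·adj(sI-A)·B + D·det(sI-A) = 2*s^2 + 11.2*s + 13.26.
G(s) = (2*s^2 + 11.2*s + 13.26)/(s^3 + 4.4*s^2 + 18.64*s + 47.36)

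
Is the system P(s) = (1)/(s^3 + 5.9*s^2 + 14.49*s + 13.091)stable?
Denominator: s^3 + 5.9*s^2 + 14.49*s + 13.091 = (s + 1.9)(s^2 + 4*s + 6.89). Poles: -1.9, -2 + 1.7j, -2 - 1.7j. All Re(p)<0: Yes (stable)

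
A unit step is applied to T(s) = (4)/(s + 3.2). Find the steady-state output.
FVT: lim_{t→∞} y(t) = lim_{s→0} s*Y(s) where Y(s) = T(s)/s.
= lim_{s→0} T(s) = T(0) = num(0)/den(0) = 4/3.2 = 1.25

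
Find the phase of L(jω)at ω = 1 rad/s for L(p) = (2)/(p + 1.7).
Substitute p = j*1: L(j1) = 0.874036 - 0.514139j.
∠L(j1) = atan2(Im, Re) = atan2(-0.514139, 0.874036) = -30.47°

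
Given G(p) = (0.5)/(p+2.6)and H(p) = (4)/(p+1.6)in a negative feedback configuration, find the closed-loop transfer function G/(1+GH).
Closed-loop T = G/(1+GH).
Numerator: G_num * H_den = 0.5*p + 0.8.
Denominator: G_den * H_den + G_num * H_num = (p^2 + 4.2*p + 4.16) + (2) = p^2 + 4.2*p + 6.16.
T(p) = (0.5*p + 0.8)/(p^2 + 4.2*p + 6.16)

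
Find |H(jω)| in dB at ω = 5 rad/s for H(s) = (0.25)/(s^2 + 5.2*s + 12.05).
Substitute s = j*5: H(j5) = -0.00383725 - 0.00770414j.
|H(j5)| = sqrt(Re² + Im²) = 0.008607.
20*log₁₀(0.008607) = -41.30 dB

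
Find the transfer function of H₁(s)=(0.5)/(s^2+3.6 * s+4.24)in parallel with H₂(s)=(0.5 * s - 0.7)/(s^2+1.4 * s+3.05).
Parallel: H = H₁ + H₂ = (n₁·d₂ + n₂·d₁)/(d₁·d₂).
n₁·d₂ = 0.5*s^2 + 0.7*s + 1.525. n₂·d₁ = 0.5*s^3 + 1.1*s^2 - 0.4*s - 2.968. Sum = 0.5*s^3 + 1.6*s^2 + 0.3*s - 1.443. d₁·d₂ = s^4 + 5*s^3 + 12.33*s^2 + 16.916*s + 12.932.
H(s) = (0.5*s^3 + 1.6*s^2 + 0.3*s - 1.443)/(s^4 + 5*s^3 + 12.33*s^2 + 16.916*s + 12.932)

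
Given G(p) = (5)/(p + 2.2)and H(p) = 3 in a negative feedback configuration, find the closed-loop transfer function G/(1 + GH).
Closed-loop T = G/(1+GH).
Numerator: G_num * H_den = 5.
Denominator: G_den * H_den + G_num * H_num = (p + 2.2) + (15) = p + 17.2.
T(p) = (5)/(p + 17.2)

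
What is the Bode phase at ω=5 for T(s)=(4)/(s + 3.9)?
Substitute s = j*5: T(j5) = 0.387963 - 0.497389j.
∠T(j5) = atan2(Im, Re) = atan2(-0.497389, 0.387963) = -52.05°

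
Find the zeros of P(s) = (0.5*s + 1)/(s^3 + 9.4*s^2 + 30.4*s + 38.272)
Set numerator = 0: 0.5*s + 1 = 0 → Zeros: -2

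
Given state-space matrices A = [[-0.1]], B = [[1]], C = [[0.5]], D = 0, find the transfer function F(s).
F(s) = C(sI - A)⁻¹B + D.
Characteristic polynomial det(sI - A) = s + 0.1.
Numerator from C·adj(sI-A)·B + D·det(sI-A) = 0.5.
F(s) = (0.5)/(s + 0.1)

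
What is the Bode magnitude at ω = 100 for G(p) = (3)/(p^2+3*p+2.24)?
Substitute p = j*100: G(j100) = -0.000299797 - 8.99593e-06j.
|G(j100)| = sqrt(Re² + Im²) = 0.0002999.
20*log₁₀(0.0002999) = -70.46 dB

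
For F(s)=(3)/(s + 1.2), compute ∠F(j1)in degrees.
Substitute s = j*1: F(j1) = 1.47541 - 1.22951j.
∠F(j1) = atan2(Im, Re) = atan2(-1.22951, 1.47541) = -39.81°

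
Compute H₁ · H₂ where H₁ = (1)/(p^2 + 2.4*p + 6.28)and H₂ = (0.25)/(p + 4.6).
Series: H = H₁ · H₂ = (n₁·n₂)/(d₁·d₂).
Num: n₁·n₂ = 0.25. Den: d₁·d₂ = p^3 + 7*p^2 + 17.32*p + 28.888.
H(p) = (0.25)/(p^3 + 7*p^2 + 17.32*p + 28.888)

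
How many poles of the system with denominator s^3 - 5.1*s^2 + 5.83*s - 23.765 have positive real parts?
s^3 - 5.1*s^2 + 5.83*s - 23.765 = (s - 4.9)(s^2 - 0.2*s + 4.85). Poles: 0.1 + 2.2j, 0.1 - 2.2j, 4.9. RHP poles (Re>0): 3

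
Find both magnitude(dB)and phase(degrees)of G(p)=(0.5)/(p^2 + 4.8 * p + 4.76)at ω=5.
Substitute p = j*5: G(j5) = -0.0102673 - 0.0121746j.
|G| = 20*log₁₀(sqrt(Re²+Im²)) = -35.96 dB.
∠G = atan2(Im, Re) = -130.14°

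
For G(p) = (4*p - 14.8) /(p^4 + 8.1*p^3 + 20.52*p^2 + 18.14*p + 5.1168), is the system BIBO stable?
Denominator: p^4 + 8.1*p^3 + 20.52*p^2 + 18.14*p + 5.1168 = (p + 2.6)(p + 4.1)(p + 0.6)(p + 0.8). Poles: -0.6, -0.8, -2.6, -4.1. All Re(p)<0: Yes (stable)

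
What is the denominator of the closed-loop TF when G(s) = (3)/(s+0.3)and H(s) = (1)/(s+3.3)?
Characteristic poly = G_den * H_den + G_num * H_num = (s^2 + 3.6*s + 0.99) + (3) = s^2 + 3.6*s + 3.99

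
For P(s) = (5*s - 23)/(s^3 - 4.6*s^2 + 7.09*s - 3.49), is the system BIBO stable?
Denominator: s^3 - 4.6*s^2 + 7.09*s - 3.49 = (s - 1)(s^2 - 3.6*s + 3.49). Poles: 1, 1.8 + 0.5j, 1.8 - 0.5j. All Re(p)<0: No (unstable)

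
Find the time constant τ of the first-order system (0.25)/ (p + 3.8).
First-order system: τ = -1/pole. Pole = -3.8. τ = -1/(-3.8) = 0.2632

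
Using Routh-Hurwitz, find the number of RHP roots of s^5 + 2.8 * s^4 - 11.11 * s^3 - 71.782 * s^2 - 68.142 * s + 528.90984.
Routh array:
s^5: [1, -11.11, -68.142]; s^4: [2.8, -71.782, 528.90984]; s^3: [14.5264, -257.038]; s^2: [-22.2373, 528.90984]; s^1: [88.4698]; s^0: [528.90984]
First column: [1, 2.8, 14.5264, -22.2373, 88.4698, 528.90984]. Sign changes = RHP roots = 2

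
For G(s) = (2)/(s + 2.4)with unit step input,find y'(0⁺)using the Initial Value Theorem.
IVT: y'(0⁺) = lim_{s→∞} s²·Y(s) = lim_{s→∞} s·G(s).
deg(num) = 0, deg(den) = 1, relative degree = 1, so s·G(s) → (leading num)/(leading den) = 2/1 = 2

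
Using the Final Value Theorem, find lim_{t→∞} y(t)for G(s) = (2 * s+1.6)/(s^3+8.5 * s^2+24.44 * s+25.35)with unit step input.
FVT: lim_{t→∞} y(t) = lim_{s→0} s*Y(s) where Y(s) = G(s)/s.
= lim_{s→0} G(s) = G(0) = num(0)/den(0) = 1.6/25.35 = 0.06312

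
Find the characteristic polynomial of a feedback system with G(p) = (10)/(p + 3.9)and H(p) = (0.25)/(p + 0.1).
Characteristic poly = G_den * H_den + G_num * H_num = (p^2 + 4*p + 0.39) + (2.5) = p^2 + 4*p + 2.89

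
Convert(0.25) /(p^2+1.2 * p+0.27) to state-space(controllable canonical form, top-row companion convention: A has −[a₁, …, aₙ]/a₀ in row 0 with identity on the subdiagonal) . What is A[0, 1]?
Reachable canonical form for den = p^2 + 1.2*p + 0.27: top row of A = -[a₁,a₂,...,aₙ]/a₀, ones on the subdiagonal, zeros elsewhere.
A = [[-1.2, -0.27], [1, 0]].
A[0,1] = -0.27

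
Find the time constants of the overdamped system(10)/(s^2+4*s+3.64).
Overdamped: real poles at -1.4, -2.6. τ = -1/pole → τ₁ = 0.7143, τ₂ = 0.3846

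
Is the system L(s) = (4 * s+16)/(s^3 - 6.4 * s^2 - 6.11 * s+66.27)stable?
Denominator: s^3 - 6.4*s^2 - 6.11*s + 66.27 = (s - 4.7)(s - 4.7)(s + 3). Poles: -3, 4.7, 4.7. All Re(p)<0: No (unstable)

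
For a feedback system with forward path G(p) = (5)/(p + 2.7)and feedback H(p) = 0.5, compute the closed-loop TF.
Closed-loop T = G/(1+GH).
Numerator: G_num * H_den = 5.
Denominator: G_den * H_den + G_num * H_num = (p + 2.7) + (2.5) = p + 5.2.
T(p) = (5)/(p + 5.2)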